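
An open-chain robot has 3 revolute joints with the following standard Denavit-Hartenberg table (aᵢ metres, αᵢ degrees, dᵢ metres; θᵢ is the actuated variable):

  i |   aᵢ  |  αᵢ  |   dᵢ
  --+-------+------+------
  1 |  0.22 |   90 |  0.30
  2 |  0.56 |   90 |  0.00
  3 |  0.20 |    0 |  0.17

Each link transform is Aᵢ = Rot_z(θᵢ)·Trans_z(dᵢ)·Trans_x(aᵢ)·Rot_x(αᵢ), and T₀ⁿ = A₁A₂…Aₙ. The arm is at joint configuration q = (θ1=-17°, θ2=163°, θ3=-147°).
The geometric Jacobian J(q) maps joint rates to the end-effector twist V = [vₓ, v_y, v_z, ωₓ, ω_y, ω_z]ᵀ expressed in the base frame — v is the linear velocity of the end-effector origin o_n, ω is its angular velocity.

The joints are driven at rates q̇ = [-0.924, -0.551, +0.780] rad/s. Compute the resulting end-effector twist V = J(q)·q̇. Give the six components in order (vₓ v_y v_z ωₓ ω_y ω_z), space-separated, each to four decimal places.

0.2314 0.1679 0.2041 0.3792 0.4602 -0.1781

o_n = [-0.0690, 0.1350, 0.5773]
J₁: ẑ×o_n = [-0.1350, -0.0690, 0.0000], ω = ẑ
J2: z=[-0.2924, -0.9563, 0.0000] o=[0.2104, -0.0643, 0.3000] → [-0.2651, 0.0811, -0.3254, -0.2924, -0.9563, 0.0000]
J3: z=[0.2796, -0.0855, 0.9563] o=[-0.3017, 0.0923, 0.4637] → [-0.0506, 0.1909, 0.0318, 0.2796, -0.0855, 0.9563]
V = J·q̇ = [0.2314, 0.1679, 0.2041, 0.3792, 0.4602, -0.1781]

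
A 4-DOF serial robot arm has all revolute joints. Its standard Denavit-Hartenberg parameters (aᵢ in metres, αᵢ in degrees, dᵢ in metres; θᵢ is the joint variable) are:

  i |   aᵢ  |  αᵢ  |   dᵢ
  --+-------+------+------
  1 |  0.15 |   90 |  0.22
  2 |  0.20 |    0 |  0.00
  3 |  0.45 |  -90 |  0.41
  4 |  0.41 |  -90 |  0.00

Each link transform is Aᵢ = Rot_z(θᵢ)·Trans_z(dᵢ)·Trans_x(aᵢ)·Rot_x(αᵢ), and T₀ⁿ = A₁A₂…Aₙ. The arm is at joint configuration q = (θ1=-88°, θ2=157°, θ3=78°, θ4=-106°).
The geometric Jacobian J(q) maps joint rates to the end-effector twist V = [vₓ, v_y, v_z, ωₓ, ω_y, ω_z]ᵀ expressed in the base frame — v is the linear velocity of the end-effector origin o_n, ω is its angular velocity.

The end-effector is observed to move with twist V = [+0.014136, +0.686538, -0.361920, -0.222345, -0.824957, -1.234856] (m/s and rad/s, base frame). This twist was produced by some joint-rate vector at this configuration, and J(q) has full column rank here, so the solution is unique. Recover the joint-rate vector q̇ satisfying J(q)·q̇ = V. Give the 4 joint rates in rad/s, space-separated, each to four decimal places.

o_n = [-0.8116, 0.1992, 0.0221]
J₁: ẑ×o_n = [-0.1992, -0.8116, 0.0000], ω = ẑ
J2: z=[-0.9994, -0.0349, 0.0000] o=[0.0052, -0.1499, 0.2200] → [0.0069, -0.1978, -0.3774, -0.9994, -0.0349, 0.0000]
J3: z=[-0.9994, -0.0349, 0.0000] o=[-0.0012, 0.0341, 0.2981] → [0.0096, -0.2759, -0.1933, -0.9994, -0.0349, 0.0000]
J4: z=[0.0286, -0.8187, -0.5736] o=[-0.4199, 0.2777, -0.0705] → [-0.1208, 0.2220, -0.3228, 0.0286, -0.8187, -0.5736]
q̇ = J⁺·V = [-0.6630, -0.0460, 0.2970, 0.9970]

-0.6630 -0.0460 0.2970 0.9970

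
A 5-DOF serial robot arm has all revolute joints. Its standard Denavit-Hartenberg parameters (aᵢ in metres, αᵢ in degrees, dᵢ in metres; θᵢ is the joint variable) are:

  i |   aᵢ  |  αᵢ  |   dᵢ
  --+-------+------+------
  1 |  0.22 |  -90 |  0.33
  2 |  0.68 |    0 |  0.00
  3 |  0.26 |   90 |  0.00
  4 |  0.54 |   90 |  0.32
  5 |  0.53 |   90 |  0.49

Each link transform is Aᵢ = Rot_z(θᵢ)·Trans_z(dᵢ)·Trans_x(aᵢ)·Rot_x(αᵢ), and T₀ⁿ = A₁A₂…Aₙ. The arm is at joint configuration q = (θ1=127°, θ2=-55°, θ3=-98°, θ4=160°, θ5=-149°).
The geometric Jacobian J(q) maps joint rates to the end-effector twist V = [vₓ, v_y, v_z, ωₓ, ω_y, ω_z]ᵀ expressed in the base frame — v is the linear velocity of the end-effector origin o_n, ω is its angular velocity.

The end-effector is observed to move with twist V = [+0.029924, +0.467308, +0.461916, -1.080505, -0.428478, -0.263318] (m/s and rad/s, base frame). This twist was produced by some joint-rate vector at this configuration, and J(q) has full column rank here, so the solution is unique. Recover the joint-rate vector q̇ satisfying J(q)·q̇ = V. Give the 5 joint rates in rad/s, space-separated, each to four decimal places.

-0.8830 0.1590 0.9430 -0.6920 0.0200

o_n = [-0.5593, -0.0716, 1.0027]
J₁: ẑ×o_n = [0.0716, -0.5593, 0.0000], ω = ẑ
J2: z=[-0.7986, -0.6018, 0.0000] o=[-0.1324, 0.1757, 0.3300] → [-0.4048, 0.5372, -0.0595, -0.7986, -0.6018, 0.0000]
J3: z=[-0.7986, -0.6018, 0.0000] o=[-0.3671, 0.4872, 0.8870] → [-0.0696, 0.0924, 0.3306, -0.7986, -0.6018, 0.0000]
J4: z=[0.2732, -0.3626, -0.8910] o=[-0.2277, 0.3022, 1.0051] → [-0.3321, 0.2961, -0.2223, 0.2732, -0.3626, -0.8910]
J5: z=[-0.5671, -0.8089, 0.1553] o=[-0.5599, 0.4361, 0.4896] → [-0.3362, 0.2911, 0.2883, -0.5671, -0.8089, 0.1553]
q̇ = J⁺·V = [-0.8830, 0.1590, 0.9430, -0.6920, 0.0200]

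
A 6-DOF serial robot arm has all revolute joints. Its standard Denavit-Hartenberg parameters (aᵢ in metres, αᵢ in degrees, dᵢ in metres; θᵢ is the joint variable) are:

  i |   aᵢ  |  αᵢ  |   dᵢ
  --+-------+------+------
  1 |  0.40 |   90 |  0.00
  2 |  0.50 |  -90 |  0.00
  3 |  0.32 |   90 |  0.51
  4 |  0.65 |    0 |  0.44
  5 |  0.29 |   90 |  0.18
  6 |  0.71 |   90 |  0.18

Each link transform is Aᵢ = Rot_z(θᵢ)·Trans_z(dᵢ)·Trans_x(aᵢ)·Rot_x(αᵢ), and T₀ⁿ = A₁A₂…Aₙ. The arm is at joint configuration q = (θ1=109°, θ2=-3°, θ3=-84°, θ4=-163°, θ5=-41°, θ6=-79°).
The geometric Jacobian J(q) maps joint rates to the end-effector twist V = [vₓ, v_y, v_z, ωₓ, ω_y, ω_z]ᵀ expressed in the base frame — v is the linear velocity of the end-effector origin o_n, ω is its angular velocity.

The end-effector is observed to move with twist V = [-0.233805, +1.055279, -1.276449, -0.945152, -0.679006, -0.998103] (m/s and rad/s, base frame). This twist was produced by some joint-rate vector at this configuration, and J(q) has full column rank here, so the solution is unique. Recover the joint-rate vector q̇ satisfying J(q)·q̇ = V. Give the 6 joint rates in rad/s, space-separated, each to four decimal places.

o_n = [-0.8958, 0.6918, 0.6298]
J₁: ẑ×o_n = [-0.6918, -0.8958, 0.0000], ω = ẑ
J2: z=[0.9455, 0.3256, 0.0000] o=[-0.1302, 0.3782, 0.0000] → [0.2050, -0.5954, 0.5457, 0.9455, 0.3256, 0.0000]
J3: z=[-0.0170, 0.0495, 0.9986] o=[-0.2928, 0.8503, -0.0262] → [0.1908, -0.5910, 0.0325, -0.0170, 0.0495, 0.9986]
J4: z=[0.4222, -0.9050, 0.0520] o=[-0.0114, 1.0108, 0.4814] → [-0.1177, -0.1087, -0.9350, 0.4222, -0.9050, 0.0520]
J5: z=[0.4222, -0.9050, 0.0520] o=[-0.3858, 0.3405, 0.3179] → [-0.3005, -0.1582, -0.3132, 0.4222, -0.9050, 0.0520]
J6: z=[0.3531, 0.2170, 0.9101] o=[-0.5520, 0.0715, 0.4465] → [-0.5247, -0.3776, 0.2936, 0.3531, 0.2170, 0.9101]
q̇ = J⁺·V = [0.2150, -0.9820, -0.8690, 0.8310, -0.5760, -0.3940]

0.2150 -0.9820 -0.8690 0.8310 -0.5760 -0.3940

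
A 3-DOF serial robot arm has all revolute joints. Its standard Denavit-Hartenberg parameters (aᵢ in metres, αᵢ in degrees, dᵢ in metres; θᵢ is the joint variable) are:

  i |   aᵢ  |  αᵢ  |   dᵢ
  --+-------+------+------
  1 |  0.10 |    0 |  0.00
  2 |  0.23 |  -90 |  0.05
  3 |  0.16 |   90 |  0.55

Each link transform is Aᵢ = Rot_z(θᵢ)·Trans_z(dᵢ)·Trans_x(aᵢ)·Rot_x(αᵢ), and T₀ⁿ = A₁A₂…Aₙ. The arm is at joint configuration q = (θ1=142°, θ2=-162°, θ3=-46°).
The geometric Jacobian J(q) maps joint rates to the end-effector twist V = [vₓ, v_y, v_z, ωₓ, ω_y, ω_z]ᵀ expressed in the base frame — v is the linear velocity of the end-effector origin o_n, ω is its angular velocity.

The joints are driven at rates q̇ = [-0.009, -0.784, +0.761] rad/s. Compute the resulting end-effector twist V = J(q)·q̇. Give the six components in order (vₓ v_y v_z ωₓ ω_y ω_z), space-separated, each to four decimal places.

o_n = [0.4299, 0.4617, 0.1651]
J₁: ẑ×o_n = [-0.4617, 0.4299, 0.0000], ω = ẑ
J2: z=[0.0000, 0.0000, 1.0000] o=[-0.0788, 0.0616, 0.0000] → [-0.4002, 0.5087, 0.0000, 0.0000, 0.0000, 1.0000]
J3: z=[0.3420, 0.9397, 0.0000] o=[0.1373, -0.0171, 0.0500] → [0.1082, -0.0394, -0.1111, 0.3420, 0.9397, 0.0000]
V = J·q̇ = [0.4002, -0.4326, -0.0846, 0.2603, 0.7151, -0.7930]

0.4002 -0.4326 -0.0846 0.2603 0.7151 -0.7930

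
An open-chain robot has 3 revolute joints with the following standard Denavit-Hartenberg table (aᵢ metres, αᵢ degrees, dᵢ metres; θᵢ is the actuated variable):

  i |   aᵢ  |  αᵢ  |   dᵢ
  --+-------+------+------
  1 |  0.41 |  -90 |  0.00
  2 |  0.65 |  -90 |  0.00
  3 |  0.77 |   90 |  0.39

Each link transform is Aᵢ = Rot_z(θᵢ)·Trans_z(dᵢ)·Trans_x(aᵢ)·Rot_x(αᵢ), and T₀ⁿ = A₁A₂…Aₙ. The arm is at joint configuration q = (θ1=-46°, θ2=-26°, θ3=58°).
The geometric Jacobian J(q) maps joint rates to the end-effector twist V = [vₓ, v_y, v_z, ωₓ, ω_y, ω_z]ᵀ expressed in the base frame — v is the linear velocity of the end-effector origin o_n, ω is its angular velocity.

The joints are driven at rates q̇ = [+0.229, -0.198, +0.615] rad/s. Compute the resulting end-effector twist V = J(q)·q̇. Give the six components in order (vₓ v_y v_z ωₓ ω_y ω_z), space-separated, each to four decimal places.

o_n = [0.5944, -1.5556, 0.1133]
J₁: ẑ×o_n = [1.5556, 0.5944, -0.0000], ω = ẑ
J2: z=[0.7193, 0.6947, 0.0000] o=[0.2848, -0.2949, 0.0000] → [0.0787, -0.0815, -1.1219, 0.7193, 0.6947, 0.0000]
J3: z=[0.3045, -0.3153, -0.8988] o=[0.6906, -0.7152, 0.2849] → [-0.7012, 0.1387, -0.2863, 0.3045, -0.3153, -0.8988]
V = J·q̇ = [-0.0906, 0.2376, 0.0461, 0.0448, -0.3315, -0.3238]

-0.0906 0.2376 0.0461 0.0448 -0.3315 -0.3238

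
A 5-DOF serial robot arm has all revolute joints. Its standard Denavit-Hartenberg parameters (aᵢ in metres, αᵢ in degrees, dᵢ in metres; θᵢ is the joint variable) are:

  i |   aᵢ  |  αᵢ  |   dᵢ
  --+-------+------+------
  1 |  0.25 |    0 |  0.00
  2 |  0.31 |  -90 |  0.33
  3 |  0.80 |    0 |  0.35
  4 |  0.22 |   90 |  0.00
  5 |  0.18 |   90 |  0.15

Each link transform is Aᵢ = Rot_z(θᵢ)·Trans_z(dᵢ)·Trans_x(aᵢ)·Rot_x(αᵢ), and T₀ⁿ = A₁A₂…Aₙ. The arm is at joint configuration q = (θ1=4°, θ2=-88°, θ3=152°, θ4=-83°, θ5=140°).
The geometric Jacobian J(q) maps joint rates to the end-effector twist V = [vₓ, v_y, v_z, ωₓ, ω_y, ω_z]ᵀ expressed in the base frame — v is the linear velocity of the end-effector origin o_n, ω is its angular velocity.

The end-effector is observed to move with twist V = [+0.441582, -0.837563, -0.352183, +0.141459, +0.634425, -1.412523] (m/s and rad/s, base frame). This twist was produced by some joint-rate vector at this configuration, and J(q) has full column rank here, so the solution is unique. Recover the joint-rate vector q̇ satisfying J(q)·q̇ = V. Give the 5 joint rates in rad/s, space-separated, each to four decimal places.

-0.7130 -0.4630 -0.3480 0.5550 -0.6600

o_n = [0.6888, 0.2918, -0.0685]
J₁: ẑ×o_n = [-0.2918, 0.6888, 0.0000], ω = ẑ
J2: z=[0.0000, 0.0000, 1.0000] o=[0.2494, 0.0174, 0.0000] → [-0.2743, 0.4394, 0.0000, 0.0000, 0.0000, 1.0000]
J3: z=[0.9945, 0.1045, 0.0000] o=[0.2818, -0.2909, 0.3300] → [-0.0417, 0.3963, 0.5369, 0.9945, 0.1045, 0.0000]
J4: z=[0.9945, 0.1045, 0.0000] o=[0.5560, 0.4482, -0.0456] → [-0.0024, 0.0228, -0.1695, 0.9945, 0.1045, 0.0000]
J5: z=[0.0976, -0.9285, 0.3584] o=[0.5643, 0.3698, -0.2510] → [-0.1415, 0.0268, 0.1080, 0.0976, -0.9285, 0.3584]
q̇ = J⁺·V = [-0.7130, -0.4630, -0.3480, 0.5550, -0.6600]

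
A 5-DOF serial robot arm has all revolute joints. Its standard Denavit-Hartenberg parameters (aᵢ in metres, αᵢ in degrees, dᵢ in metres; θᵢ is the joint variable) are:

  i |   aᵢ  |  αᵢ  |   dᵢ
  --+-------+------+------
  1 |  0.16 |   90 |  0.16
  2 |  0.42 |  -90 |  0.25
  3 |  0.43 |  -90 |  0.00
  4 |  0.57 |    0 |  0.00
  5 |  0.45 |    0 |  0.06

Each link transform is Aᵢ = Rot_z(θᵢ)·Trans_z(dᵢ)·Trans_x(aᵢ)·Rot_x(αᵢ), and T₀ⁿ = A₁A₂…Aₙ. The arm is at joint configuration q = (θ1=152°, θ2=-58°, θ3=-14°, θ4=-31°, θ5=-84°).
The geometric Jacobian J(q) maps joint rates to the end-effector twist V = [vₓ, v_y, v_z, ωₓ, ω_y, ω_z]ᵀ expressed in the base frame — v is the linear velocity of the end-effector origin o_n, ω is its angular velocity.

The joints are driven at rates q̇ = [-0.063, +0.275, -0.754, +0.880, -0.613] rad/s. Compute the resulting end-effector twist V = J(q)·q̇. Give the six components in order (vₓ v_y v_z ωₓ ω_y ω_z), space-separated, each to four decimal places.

o_n = [-1.0277, 0.9632, -0.4362]
J₁: ẑ×o_n = [-0.9632, -1.0277, 0.0000], ω = ẑ
J2: z=[0.4695, 0.8829, 0.0000] o=[-0.1413, 0.0751, 0.1600] → [-0.5264, 0.2799, 1.1996, 0.4695, 0.8829, 0.0000]
J3: z=[-0.7488, 0.3981, 0.5299] o=[-0.2204, 0.4003, -0.1962] → [-0.3938, -0.6075, -0.1001, -0.7488, 0.3981, 0.5299]
J4: z=[-0.5687, -0.7965, -0.2052] o=[-0.3668, 0.5960, -0.5500] → [-0.0153, 0.2003, -0.7353, -0.5687, -0.7965, -0.2052]
J5: z=[-0.5687, -0.7965, -0.2052] o=[-0.7529, 0.9352, -0.7965] → [-0.2812, 0.2613, -0.2348, -0.5687, -0.7965, -0.2052]
V = J·q̇ = [0.3718, 0.6159, -0.0978, 0.5418, -0.2701, -0.5173]

0.3718 0.6159 -0.0978 0.5418 -0.2701 -0.5173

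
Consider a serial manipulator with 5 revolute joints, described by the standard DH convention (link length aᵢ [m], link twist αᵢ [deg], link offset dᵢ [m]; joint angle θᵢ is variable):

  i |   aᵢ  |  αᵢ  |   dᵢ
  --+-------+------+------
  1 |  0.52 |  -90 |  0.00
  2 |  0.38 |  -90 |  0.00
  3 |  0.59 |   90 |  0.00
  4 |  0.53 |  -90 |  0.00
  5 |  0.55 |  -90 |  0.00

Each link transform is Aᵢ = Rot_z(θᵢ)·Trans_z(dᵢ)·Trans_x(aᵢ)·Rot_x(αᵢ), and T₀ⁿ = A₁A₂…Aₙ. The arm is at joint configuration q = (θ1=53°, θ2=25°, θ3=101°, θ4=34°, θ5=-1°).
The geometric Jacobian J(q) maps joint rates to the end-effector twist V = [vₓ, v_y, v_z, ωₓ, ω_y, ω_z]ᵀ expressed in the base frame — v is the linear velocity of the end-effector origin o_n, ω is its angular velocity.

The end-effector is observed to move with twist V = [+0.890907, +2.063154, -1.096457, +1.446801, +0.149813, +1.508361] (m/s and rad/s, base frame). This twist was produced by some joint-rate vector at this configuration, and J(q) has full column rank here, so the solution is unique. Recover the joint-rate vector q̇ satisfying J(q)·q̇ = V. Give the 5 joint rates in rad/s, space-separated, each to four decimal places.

0.8160 -0.4880 -0.3770 0.7040 -0.8070

o_n = [1.3831, -0.5903, -0.5921]
J₁: ẑ×o_n = [0.5903, 1.3831, -0.0000], ω = ẑ
J2: z=[-0.7986, 0.6018, 0.0000] o=[0.3129, 0.4153, 0.0000] → [-0.3563, -0.4729, 0.1591, -0.7986, 0.6018, 0.0000]
J3: z=[-0.2543, -0.3375, -0.9063] o=[0.5202, 0.6903, -0.1606] → [-1.0151, -0.8918, 0.6170, -0.2543, -0.3375, -0.9063]
J4: z=[0.6878, 0.5957, -0.4149] o=[0.9213, 0.2603, -0.1130] → [-0.6383, 0.1380, -0.8601, 0.6878, 0.5957, -0.4149]
J5: z=[-0.5910, 0.1278, -0.7965] o=[1.1447, -0.1600, -0.3462] → [-0.3742, -0.3352, 0.2239, -0.5910, 0.1278, -0.7965]
q̇ = J⁺·V = [0.8160, -0.4880, -0.3770, 0.7040, -0.8070]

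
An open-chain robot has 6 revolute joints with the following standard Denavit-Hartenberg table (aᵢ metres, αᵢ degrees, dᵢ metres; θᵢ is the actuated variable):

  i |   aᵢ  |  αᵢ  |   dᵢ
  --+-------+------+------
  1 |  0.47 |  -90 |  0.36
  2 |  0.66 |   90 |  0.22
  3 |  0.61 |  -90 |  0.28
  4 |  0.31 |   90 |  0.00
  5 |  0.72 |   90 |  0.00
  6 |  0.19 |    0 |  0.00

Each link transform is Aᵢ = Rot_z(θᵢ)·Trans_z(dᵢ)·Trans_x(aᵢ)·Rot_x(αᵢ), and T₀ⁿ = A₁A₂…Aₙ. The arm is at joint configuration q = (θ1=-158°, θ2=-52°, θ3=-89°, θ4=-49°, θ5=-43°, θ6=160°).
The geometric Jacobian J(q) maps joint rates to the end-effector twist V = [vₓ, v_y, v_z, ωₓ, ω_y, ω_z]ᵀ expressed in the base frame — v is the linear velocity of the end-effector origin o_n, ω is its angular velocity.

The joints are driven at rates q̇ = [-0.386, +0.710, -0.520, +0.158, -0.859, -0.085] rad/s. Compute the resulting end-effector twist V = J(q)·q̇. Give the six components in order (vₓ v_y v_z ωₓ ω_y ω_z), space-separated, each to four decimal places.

0.1888 -0.2560 -0.5309 -0.8819 -0.3861 -0.8433

o_n = [-0.2905, 0.7567, 1.1299]
J₁: ẑ×o_n = [-0.7567, -0.2905, 0.0000], ω = ẑ
J2: z=[0.3746, -0.9272, 0.0000] o=[-0.4358, -0.1761, 0.3600] → [-0.7138, -0.2884, 0.4841, 0.3746, -0.9272, 0.0000]
J3: z=[0.7306, 0.2952, 0.6157] o=[-0.7301, -0.5323, 0.8801] → [-0.7198, 0.0881, 0.8120, 0.7306, 0.2952, 0.6157]
J4: z=[-0.5642, -0.2468, 0.7879] o=[-0.7601, 0.1134, 1.0609] → [-0.5238, 0.4089, -0.2471, -0.5642, -0.2468, 0.7879]
J5: z=[0.7695, -0.5029, 0.3935] o=[-0.6674, 0.3702, 1.2077] → [-0.1130, 0.2082, 0.4869, 0.7695, -0.5029, 0.3935]
J6: z=[0.2086, -0.3844, -0.8993] o=[-0.2328, 0.9276, 1.0702] → [-0.1766, 0.0395, -0.0579, 0.2086, -0.3844, -0.8993]
V = J·q̇ = [0.1888, -0.2560, -0.5309, -0.8819, -0.3861, -0.8433]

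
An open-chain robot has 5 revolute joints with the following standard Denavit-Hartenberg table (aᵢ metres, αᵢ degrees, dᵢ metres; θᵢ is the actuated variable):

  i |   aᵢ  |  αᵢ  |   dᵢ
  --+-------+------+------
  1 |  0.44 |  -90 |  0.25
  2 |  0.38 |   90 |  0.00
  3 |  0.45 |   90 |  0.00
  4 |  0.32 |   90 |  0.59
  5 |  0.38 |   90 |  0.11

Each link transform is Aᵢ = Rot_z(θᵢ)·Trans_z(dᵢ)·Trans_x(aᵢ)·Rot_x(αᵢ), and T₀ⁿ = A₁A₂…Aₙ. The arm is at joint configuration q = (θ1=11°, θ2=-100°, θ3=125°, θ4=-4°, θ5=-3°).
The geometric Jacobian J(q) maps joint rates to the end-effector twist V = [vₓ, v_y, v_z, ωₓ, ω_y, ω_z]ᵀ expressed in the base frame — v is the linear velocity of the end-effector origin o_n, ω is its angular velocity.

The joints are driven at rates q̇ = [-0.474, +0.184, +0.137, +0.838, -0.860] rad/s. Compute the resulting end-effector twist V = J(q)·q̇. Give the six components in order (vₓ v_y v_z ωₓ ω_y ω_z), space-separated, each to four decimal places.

o_n = [0.3117, 1.3451, 0.4677]
J₁: ẑ×o_n = [-1.3451, 0.3117, 0.0000], ω = ẑ
J2: z=[-0.1908, 0.9816, 0.0000] o=[0.4319, 0.0840, 0.2500] → [0.2137, 0.0415, -0.1226, -0.1908, 0.9816, 0.0000]
J3: z=[-0.9667, -0.1879, -0.1736] o=[0.3671, 0.0714, 0.6242] → [0.2506, -0.1417, -1.2418, -0.9667, -0.1879, -0.1736]
J4: z=[-0.2491, 0.5359, 0.8067] o=[0.3408, 0.4418, 0.3700] → [-0.6764, 0.0008, -0.2094, -0.2491, 0.5359, 0.8067]
J5: z=[0.9684, 0.1300, 0.2126] o=[0.1967, 1.0249, 0.6696] → [-0.0943, 0.2200, 0.2952, 0.9684, 0.1300, 0.2126]
V = J·q̇ = [0.2255, -0.3480, -0.6220, -1.2091, 0.4921, -0.0046]

0.2255 -0.3480 -0.6220 -1.2091 0.4921 -0.0046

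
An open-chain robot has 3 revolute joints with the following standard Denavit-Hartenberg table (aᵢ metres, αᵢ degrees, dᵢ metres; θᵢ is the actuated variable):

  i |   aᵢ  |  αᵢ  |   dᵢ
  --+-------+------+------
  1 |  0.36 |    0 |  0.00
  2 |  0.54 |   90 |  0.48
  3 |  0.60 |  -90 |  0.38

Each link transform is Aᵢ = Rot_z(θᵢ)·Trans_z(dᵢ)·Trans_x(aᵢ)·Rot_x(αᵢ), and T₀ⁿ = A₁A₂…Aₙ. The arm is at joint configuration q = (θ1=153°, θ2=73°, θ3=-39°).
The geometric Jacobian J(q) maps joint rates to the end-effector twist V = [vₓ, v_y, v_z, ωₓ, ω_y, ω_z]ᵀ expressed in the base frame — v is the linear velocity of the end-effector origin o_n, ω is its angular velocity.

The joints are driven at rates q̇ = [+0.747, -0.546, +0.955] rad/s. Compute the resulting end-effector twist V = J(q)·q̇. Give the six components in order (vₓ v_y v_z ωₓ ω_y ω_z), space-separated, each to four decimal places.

o_n = [-1.2931, -0.2965, 0.1024]
J₁: ẑ×o_n = [0.2965, -1.2931, 0.0000], ω = ẑ
J2: z=[0.0000, 0.0000, 1.0000] o=[-0.3208, 0.1634, 0.0000] → [0.4599, -0.9724, 0.0000, 0.0000, 0.0000, 1.0000]
J3: z=[-0.7193, 0.6947, 0.0000] o=[-0.6959, -0.2250, 0.4800] → [-0.2623, -0.2716, 0.4663, -0.7193, 0.6947, 0.0000]
V = J·q̇ = [-0.2801, -0.6945, 0.4453, -0.6870, 0.6634, 0.2010]

-0.2801 -0.6945 0.4453 -0.6870 0.6634 0.2010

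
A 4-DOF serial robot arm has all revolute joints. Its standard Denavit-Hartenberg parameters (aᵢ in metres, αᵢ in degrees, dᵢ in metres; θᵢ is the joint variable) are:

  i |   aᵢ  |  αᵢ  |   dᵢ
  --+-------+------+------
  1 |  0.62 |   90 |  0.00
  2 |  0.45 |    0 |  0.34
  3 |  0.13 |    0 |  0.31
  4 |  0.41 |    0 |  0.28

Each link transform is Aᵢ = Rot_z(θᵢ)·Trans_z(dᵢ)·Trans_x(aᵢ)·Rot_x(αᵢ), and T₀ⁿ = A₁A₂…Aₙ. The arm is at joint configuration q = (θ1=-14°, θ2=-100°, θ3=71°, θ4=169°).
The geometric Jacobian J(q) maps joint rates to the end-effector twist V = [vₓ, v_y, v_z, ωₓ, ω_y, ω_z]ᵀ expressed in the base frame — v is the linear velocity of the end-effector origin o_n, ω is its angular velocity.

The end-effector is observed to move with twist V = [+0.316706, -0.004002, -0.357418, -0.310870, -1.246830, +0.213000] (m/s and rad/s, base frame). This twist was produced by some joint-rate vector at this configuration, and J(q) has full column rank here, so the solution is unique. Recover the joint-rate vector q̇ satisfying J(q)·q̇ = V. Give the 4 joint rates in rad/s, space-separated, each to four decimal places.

o_n = [0.1063, -0.9850, -0.2426]
J₁: ẑ×o_n = [0.9850, 0.1063, -0.0000], ω = ẑ
J2: z=[-0.2419, -0.9703, 0.0000] o=[0.6016, -0.1500, 0.0000] → [0.2354, -0.0587, -0.2785, -0.2419, -0.9703, 0.0000]
J3: z=[-0.2419, -0.9703, 0.0000] o=[0.4435, -0.4610, -0.4432] → [-0.1946, 0.0485, -0.2004, -0.2419, -0.9703, 0.0000]
J4: z=[-0.2419, -0.9703, 0.0000] o=[0.4788, -0.7893, -0.5062] → [-0.2557, 0.0638, -0.3141, -0.2419, -0.9703, 0.0000]
q̇ = J⁺·V = [0.2130, 0.8700, 0.1340, 0.2810]

0.2130 0.8700 0.1340 0.2810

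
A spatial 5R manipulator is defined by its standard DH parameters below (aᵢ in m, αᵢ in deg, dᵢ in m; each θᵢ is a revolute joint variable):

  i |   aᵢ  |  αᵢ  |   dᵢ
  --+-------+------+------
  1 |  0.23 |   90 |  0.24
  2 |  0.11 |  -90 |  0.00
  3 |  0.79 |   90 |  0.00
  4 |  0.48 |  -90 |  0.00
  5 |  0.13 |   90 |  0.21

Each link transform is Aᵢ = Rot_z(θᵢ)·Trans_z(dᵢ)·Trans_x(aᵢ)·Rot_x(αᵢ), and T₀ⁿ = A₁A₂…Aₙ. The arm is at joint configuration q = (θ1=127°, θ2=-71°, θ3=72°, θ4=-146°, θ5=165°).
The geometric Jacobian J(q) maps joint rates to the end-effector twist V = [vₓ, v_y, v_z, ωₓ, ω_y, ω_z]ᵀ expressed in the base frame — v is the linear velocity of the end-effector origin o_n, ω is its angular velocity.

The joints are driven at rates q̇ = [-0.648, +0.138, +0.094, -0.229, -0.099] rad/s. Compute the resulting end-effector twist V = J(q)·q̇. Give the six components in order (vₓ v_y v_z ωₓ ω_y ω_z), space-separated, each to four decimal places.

o_n = [-0.4534, -0.3853, -0.1342]
J₁: ẑ×o_n = [0.3853, -0.4534, 0.0000], ω = ẑ
J2: z=[0.7986, 0.6018, 0.0000] o=[-0.1384, 0.1837, 0.2400] → [-0.2252, 0.2989, -0.2649, 0.7986, 0.6018, 0.0000]
J3: z=[-0.5690, 0.7551, 0.3256] o=[-0.1600, 0.2123, 0.1360] → [-0.0095, -0.2493, 0.5616, -0.5690, 0.7551, 0.3256]
J4: z=[0.0604, 0.4333, -0.8992] o=[-0.8078, -0.1764, -0.0948] → [-0.2049, -0.3164, -0.1662, 0.0604, 0.4333, -0.8992]
J5: z=[0.0132, -0.9012, -0.4333] o=[-0.3288, -0.1833, -0.0659] → [-0.0260, 0.0549, -0.1149, 0.0132, -0.9012, -0.4333]
V = J·q̇ = [-0.2322, 0.3786, 0.0657, 0.0416, 0.1440, -0.3686]

-0.2322 0.3786 0.0657 0.0416 0.1440 -0.3686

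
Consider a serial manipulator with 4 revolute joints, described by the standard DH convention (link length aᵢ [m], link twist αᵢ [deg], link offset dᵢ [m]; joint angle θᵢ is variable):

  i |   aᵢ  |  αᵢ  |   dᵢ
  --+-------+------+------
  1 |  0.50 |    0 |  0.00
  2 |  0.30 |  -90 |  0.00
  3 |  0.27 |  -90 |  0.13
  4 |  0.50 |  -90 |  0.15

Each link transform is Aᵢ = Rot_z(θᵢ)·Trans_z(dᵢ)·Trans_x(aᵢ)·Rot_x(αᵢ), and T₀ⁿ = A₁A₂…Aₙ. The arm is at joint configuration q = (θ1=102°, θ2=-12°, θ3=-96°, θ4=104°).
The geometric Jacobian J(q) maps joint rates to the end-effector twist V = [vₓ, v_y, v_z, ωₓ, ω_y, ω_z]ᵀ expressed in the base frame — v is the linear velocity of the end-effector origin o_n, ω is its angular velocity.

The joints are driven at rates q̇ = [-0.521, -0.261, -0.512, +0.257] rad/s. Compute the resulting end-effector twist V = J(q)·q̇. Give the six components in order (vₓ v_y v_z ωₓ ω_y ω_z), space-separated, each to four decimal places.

0.5628 -0.2944 -0.0556 0.5120 0.2556 -0.7551

o_n = [0.2512, 0.9227, 0.1639]
J₁: ẑ×o_n = [-0.9227, 0.2512, 0.0000], ω = ẑ
J2: z=[0.0000, 0.0000, 1.0000] o=[-0.1040, 0.4891, 0.0000] → [-0.4336, 0.3551, 0.0000, 0.0000, 0.0000, 1.0000]
J3: z=[-1.0000, 0.0000, 0.0000] o=[-0.1040, 0.7891, 0.0000] → [-0.0000, 0.1639, -0.1336, -1.0000, 0.0000, 0.0000]
J4: z=[-0.0000, 0.9945, 0.1045] o=[-0.2340, 0.7609, 0.2685] → [-0.1210, 0.0507, -0.4825, -0.0000, 0.9945, 0.1045]
V = J·q̇ = [0.5628, -0.2944, -0.0556, 0.5120, 0.2556, -0.7551]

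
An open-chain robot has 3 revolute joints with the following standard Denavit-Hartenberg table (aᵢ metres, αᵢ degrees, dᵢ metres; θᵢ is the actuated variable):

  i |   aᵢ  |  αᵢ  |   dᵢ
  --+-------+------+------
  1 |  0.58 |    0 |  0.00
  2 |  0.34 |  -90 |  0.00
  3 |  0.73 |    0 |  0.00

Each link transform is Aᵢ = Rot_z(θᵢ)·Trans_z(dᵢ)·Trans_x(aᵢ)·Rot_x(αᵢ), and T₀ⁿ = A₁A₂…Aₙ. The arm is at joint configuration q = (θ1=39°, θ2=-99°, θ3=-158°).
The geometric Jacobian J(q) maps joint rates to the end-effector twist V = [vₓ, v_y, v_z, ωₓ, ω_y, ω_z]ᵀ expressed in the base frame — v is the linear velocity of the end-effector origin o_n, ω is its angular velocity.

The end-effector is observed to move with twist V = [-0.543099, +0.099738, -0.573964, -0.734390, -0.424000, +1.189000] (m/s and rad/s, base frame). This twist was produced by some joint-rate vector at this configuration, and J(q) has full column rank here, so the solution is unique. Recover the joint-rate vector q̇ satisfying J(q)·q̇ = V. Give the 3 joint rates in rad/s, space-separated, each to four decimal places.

o_n = [0.2823, 0.6567, 0.2735]
J₁: ẑ×o_n = [-0.6567, 0.2823, 0.0000], ω = ẑ
J2: z=[0.0000, 0.0000, 1.0000] o=[0.4507, 0.3650, 0.0000] → [-0.2917, -0.1684, 0.0000, 0.0000, 0.0000, 1.0000]
J3: z=[0.8660, 0.5000, 0.0000] o=[0.6207, 0.0706, 0.0000] → [0.1367, -0.2368, 0.6768, 0.8660, 0.5000, 0.0000]
q̇ = J⁺·V = [0.2200, 0.9690, -0.8480]

0.2200 0.9690 -0.8480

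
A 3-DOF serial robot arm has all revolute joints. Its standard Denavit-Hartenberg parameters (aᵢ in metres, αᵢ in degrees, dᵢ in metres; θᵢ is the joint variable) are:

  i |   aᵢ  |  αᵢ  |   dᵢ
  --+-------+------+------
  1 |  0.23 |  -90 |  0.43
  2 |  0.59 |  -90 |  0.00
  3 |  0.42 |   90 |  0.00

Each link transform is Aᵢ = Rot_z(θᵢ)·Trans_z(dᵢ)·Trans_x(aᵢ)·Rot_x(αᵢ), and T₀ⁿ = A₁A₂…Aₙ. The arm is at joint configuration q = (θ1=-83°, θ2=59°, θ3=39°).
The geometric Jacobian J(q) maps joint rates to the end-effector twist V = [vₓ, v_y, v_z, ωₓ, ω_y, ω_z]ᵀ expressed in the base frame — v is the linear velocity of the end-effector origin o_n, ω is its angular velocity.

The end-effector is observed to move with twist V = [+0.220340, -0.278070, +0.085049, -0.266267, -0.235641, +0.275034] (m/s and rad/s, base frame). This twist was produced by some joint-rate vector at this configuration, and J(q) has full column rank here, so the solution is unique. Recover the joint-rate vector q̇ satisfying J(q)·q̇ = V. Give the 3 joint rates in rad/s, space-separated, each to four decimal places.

0.1540 -0.2930 -0.2350

o_n = [-0.1768, -0.7290, -0.3555]
J₁: ẑ×o_n = [0.7290, -0.1768, 0.0000], ω = ẑ
J2: z=[0.9925, 0.1219, 0.0000] o=[0.0280, -0.2283, 0.4300] → [-0.0957, 0.7797, -0.4720, 0.9925, 0.1219, 0.0000]
J3: z=[-0.1045, 0.8508, -0.5150] o=[0.0651, -0.5299, -0.0757] → [-0.3406, 0.0953, 0.2266, -0.1045, 0.8508, -0.5150]
q̇ = J⁺·V = [0.1540, -0.2930, -0.2350]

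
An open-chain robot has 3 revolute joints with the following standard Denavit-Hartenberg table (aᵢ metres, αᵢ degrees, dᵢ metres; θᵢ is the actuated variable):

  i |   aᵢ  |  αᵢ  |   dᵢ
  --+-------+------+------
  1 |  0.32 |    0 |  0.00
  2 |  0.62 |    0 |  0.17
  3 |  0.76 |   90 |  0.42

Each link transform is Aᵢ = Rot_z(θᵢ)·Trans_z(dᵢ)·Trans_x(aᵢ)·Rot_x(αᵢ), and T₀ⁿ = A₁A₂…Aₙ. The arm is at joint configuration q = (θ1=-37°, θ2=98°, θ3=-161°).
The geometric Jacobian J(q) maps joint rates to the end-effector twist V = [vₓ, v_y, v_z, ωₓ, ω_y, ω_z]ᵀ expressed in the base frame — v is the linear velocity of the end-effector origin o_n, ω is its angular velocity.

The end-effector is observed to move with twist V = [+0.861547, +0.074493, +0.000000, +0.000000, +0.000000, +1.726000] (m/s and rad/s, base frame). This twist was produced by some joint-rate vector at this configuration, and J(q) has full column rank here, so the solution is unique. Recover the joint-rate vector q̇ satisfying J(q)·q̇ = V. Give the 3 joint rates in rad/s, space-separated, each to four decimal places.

o_n = [0.4242, -0.3988, 0.5900]
J₁: ẑ×o_n = [0.3988, 0.4242, -0.0000], ω = ẑ
J2: z=[0.0000, 0.0000, 1.0000] o=[0.2556, -0.1926, 0.0000] → [0.2062, 0.1686, -0.0000, 0.0000, 0.0000, 1.0000]
J3: z=[0.0000, 0.0000, 1.0000] o=[0.5561, 0.3497, 0.1700] → [0.7485, -0.1320, 0.0000, 0.0000, 0.0000, 1.0000]
q̇ = J⁺·V = [0.1760, 0.6800, 0.8700]

0.1760 0.6800 0.8700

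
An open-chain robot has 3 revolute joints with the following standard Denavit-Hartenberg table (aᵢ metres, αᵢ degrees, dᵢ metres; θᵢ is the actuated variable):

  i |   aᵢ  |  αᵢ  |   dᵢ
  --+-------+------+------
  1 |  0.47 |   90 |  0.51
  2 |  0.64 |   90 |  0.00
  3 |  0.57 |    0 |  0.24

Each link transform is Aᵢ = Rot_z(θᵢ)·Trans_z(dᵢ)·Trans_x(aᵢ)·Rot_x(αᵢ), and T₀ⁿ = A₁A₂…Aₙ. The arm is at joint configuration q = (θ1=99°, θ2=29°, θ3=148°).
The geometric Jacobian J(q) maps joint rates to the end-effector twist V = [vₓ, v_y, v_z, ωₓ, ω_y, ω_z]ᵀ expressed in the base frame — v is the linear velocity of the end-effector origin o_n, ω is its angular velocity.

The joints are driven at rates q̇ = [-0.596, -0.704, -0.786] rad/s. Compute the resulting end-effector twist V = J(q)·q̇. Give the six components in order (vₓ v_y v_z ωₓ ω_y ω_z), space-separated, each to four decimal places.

o_n = [0.1852, 0.7617, 0.3760]
J₁: ẑ×o_n = [-0.7617, 0.1852, 0.0000], ω = ẑ
J2: z=[0.9877, 0.1564, 0.0000] o=[-0.0735, 0.4642, 0.5100] → [-0.0210, 0.1323, 0.2533, 0.9877, 0.1564, 0.0000]
J3: z=[-0.0758, 0.4788, -0.8746] o=[-0.1611, 1.0171, 0.8203] → [-0.4361, -0.3365, -0.1464, -0.0758, 0.4788, -0.8746]
V = J·q̇ = [0.8115, 0.0610, -0.0632, -0.6357, -0.4865, 0.0915]

0.8115 0.0610 -0.0632 -0.6357 -0.4865 0.0915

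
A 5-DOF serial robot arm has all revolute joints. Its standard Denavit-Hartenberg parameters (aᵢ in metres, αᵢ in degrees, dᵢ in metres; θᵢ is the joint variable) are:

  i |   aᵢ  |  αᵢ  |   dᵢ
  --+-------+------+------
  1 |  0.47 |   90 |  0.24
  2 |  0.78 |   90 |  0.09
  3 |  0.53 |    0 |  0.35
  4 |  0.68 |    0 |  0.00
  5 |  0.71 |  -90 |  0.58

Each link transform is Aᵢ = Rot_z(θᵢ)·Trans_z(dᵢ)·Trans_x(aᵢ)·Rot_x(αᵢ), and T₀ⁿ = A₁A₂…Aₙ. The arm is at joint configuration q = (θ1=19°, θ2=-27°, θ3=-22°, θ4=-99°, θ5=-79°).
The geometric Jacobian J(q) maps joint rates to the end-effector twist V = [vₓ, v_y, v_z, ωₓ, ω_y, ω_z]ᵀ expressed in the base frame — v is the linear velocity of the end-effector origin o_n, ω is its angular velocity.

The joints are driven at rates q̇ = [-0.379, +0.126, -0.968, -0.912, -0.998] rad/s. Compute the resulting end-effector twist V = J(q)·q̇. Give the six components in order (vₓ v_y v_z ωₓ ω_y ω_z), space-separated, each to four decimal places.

o_n = [0.1131, 0.5134, -0.7039]
J₁: ẑ×o_n = [-0.5134, 0.1131, 0.0000], ω = ẑ
J2: z=[0.3256, -0.9455, 0.0000] o=[0.4444, 0.1530, 0.2400] → [0.8925, 0.3073, -0.1959, 0.3256, -0.9455, 0.0000]
J3: z=[-0.4293, -0.1478, -0.8910] o=[1.1308, 0.2942, -0.1141] → [0.2825, 0.6536, -0.2445, -0.4293, -0.1478, -0.8910]
J4: z=[-0.4293, -0.1478, -0.8910] o=[1.3299, 0.5727, -0.6491] → [-0.0448, 1.0606, -0.1544, -0.4293, -0.1478, -0.8910]
J5: z=[-0.4293, -0.1478, -0.8910] o=[0.8451, 1.0223, -0.4901] → [-0.4218, 0.5604, 0.1102, -0.4293, -0.1478, -0.8910]
V = J·q̇ = [0.4954, -2.1634, 0.2428, 1.2764, 0.3062, 2.1853]

0.4954 -2.1634 0.2428 1.2764 0.3062 2.1853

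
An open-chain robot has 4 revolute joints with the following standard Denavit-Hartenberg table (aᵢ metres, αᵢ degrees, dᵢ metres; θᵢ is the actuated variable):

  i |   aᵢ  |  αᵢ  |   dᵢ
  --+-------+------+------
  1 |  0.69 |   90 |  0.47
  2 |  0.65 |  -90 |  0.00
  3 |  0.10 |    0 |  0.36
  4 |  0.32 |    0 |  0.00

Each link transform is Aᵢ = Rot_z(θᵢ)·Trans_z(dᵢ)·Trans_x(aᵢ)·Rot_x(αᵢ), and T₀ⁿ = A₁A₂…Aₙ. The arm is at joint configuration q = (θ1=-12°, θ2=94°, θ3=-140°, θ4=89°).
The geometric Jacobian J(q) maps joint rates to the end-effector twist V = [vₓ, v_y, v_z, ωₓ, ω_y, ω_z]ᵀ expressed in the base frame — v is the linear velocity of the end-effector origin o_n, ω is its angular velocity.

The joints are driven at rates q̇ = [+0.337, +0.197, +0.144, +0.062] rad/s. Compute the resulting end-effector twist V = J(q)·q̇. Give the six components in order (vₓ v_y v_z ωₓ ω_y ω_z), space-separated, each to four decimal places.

o_n = [0.2057, -0.3637, 1.2178]
J₁: ẑ×o_n = [0.3637, 0.2057, -0.0000], ω = ẑ
J2: z=[-0.2079, -0.9781, 0.0000] o=[0.6749, -0.1435, 0.4700] → [-0.7314, 0.1555, -0.4132, -0.2079, -0.9781, 0.0000]
J3: z=[-0.9758, 0.2074, -0.0698] o=[0.6306, -0.1340, 1.1184] → [0.0046, 0.1266, 0.3122, -0.9758, 0.2074, -0.0698]
J4: z=[-0.9758, 0.2074, -0.0698] o=[0.2712, -0.1234, 1.0169] → [0.0249, 0.2006, 0.2481, -0.9758, 0.2074, -0.0698]
V = J·q̇ = [-0.0193, 0.1306, -0.0211, -0.2420, -0.1500, 0.3226]

-0.0193 0.1306 -0.0211 -0.2420 -0.1500 0.3226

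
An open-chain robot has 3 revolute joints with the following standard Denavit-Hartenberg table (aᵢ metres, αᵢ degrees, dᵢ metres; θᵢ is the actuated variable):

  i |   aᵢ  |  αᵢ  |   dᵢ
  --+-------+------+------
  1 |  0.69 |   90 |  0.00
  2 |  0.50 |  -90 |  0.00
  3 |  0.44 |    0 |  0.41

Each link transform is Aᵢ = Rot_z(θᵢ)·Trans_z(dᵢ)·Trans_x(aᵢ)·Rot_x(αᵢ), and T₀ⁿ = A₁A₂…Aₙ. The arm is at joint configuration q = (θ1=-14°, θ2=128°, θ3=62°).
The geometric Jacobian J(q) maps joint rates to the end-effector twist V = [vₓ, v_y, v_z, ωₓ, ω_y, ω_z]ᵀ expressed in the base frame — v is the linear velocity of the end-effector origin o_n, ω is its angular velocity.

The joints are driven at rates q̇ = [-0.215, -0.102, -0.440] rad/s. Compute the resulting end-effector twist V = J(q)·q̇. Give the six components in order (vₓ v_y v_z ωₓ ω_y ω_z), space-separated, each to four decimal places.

o_n = [0.0279, 0.3934, 0.3044]
J₁: ẑ×o_n = [-0.3934, 0.0279, 0.0000], ω = ẑ
J2: z=[-0.2419, -0.9703, 0.0000] o=[0.6695, -0.1669, 0.0000] → [-0.2953, 0.0736, -0.7581, -0.2419, -0.9703, 0.0000]
J3: z=[-0.7646, 0.1906, -0.6157] o=[0.3708, -0.0925, 0.3940] → [0.2821, 0.1426, -0.3061, -0.7646, 0.1906, -0.6157]
V = J·q̇ = [-0.0094, -0.0762, 0.2120, 0.3611, 0.0151, 0.0559]

-0.0094 -0.0762 0.2120 0.3611 0.0151 0.0559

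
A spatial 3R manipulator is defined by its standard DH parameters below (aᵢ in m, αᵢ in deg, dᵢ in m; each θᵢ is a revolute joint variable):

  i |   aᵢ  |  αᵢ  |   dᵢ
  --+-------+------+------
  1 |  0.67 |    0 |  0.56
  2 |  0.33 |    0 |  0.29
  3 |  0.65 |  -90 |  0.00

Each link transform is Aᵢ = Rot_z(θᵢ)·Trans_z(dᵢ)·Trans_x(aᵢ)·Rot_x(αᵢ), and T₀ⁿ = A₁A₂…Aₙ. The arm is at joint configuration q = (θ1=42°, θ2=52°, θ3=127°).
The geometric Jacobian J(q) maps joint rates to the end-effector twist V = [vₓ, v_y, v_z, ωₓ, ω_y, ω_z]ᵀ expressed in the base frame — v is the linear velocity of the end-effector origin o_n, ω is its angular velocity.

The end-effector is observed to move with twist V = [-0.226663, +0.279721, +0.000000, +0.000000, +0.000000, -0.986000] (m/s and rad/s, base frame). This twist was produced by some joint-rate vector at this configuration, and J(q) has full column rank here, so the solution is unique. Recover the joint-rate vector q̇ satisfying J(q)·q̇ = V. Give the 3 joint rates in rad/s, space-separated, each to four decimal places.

o_n = [-0.0157, 0.3511, 0.8500]
J₁: ẑ×o_n = [-0.3511, -0.0157, 0.0000], ω = ẑ
J2: z=[0.0000, 0.0000, 1.0000] o=[0.4979, 0.4483, 0.5600] → [0.0972, -0.5136, 0.0000, 0.0000, 0.0000, 1.0000]
J3: z=[0.0000, 0.0000, 1.0000] o=[0.4749, 0.7775, 0.8500] → [0.4264, -0.4906, 0.0000, 0.0000, 0.0000, 1.0000]
q̇ = J⁺·V = [-0.4110, 0.3820, -0.9570]

-0.4110 0.3820 -0.9570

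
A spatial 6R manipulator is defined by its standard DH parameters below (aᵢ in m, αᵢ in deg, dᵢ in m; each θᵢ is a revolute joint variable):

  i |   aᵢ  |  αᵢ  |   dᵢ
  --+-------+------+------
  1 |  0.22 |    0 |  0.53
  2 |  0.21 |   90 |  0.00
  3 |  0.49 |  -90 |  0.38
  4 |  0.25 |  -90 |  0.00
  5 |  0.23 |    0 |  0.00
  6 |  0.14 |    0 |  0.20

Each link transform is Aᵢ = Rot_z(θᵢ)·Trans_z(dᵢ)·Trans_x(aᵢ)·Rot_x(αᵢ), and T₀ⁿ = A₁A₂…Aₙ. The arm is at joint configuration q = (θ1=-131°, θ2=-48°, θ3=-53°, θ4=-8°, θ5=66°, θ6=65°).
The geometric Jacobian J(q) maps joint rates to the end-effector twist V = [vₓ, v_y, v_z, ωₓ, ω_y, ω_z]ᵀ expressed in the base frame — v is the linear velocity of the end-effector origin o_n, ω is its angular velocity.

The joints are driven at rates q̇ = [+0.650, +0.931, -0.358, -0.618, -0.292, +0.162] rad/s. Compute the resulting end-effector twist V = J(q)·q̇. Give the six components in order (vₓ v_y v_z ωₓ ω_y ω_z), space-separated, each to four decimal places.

-0.0570 -0.5782 -0.2056 0.5084 -0.2204 1.2235

o_n = [-0.5675, 0.0436, -0.2727]
J₁: ẑ×o_n = [-0.0436, -0.5675, 0.0000], ω = ẑ
J2: z=[0.0000, 0.0000, 1.0000] o=[-0.1443, -0.1660, 0.5300] → [-0.2096, -0.4232, 0.0000, 0.0000, 0.0000, 1.0000]
J3: z=[-0.0175, 0.9998, 0.0000] o=[-0.3543, -0.1697, 0.5300] → [-0.8025, -0.0140, 0.2095, -0.0175, 0.9998, 0.0000]
J4: z=[-0.7985, -0.0139, 0.6018] o=[-0.6558, 0.2051, 0.1387] → [0.1029, -0.2753, 0.1302, -0.7985, -0.0139, 0.6018]
J5: z=[-0.0665, -0.9916, -0.1111] o=[-0.8054, 0.2373, -0.0590] → [0.1903, -0.0406, 0.2487, -0.0665, -0.9916, -0.1111]
J6: z=[-0.0665, -0.9916, -0.1111] o=[-0.6935, 0.2523, -0.2595] → [-0.0101, -0.0149, 0.1388, -0.0665, -0.9916, -0.1111]
V = J·q̇ = [-0.0570, -0.5782, -0.2056, 0.5084, -0.2204, 1.2235]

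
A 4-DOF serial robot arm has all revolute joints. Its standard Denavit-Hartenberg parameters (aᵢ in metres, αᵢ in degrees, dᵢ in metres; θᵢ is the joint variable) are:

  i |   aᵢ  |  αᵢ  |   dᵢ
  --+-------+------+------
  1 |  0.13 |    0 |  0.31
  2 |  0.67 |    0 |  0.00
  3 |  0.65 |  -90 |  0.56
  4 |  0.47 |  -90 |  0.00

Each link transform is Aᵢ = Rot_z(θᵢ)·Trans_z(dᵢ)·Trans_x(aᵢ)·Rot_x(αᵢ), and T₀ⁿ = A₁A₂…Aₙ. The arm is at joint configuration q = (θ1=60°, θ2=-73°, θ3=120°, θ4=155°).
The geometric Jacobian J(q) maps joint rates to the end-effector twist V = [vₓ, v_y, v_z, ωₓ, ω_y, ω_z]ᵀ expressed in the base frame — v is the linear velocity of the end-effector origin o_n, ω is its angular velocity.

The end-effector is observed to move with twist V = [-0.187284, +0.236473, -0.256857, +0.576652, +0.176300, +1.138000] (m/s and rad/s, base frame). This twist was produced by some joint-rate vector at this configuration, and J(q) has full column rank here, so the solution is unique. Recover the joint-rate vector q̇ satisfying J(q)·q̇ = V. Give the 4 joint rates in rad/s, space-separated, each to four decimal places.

o_n = [0.6523, 0.1761, 0.6714]
J₁: ẑ×o_n = [-0.1761, 0.6523, 0.0000], ω = ẑ
J2: z=[0.0000, 0.0000, 1.0000] o=[0.0650, 0.1126, 0.3100] → [-0.0635, 0.5873, 0.0000, 0.0000, 0.0000, 1.0000]
J3: z=[0.0000, 0.0000, 1.0000] o=[0.7178, -0.0381, 0.3100] → [-0.2142, -0.0655, 0.0000, 0.0000, 0.0000, 1.0000]
J4: z=[-0.9563, -0.2924, 0.0000] o=[0.5278, 0.5835, 0.8700] → [0.0581, -0.1900, 0.4260, -0.9563, -0.2924, 0.0000]
q̇ = J⁺·V = [-0.3620, 0.6990, 0.8010, -0.6030]

-0.3620 0.6990 0.8010 -0.6030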